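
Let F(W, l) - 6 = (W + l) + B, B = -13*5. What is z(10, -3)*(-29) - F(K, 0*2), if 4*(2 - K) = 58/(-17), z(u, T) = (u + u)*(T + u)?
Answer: -136131/34 ≈ -4003.9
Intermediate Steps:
z(u, T) = 2*u*(T + u) (z(u, T) = (2*u)*(T + u) = 2*u*(T + u))
K = 97/34 (K = 2 - 29/(2*(-17)) = 2 - 29*(-1)/(2*17) = 2 - 1/4*(-58/17) = 2 + 29/34 = 97/34 ≈ 2.8529)
B = -65
F(W, l) = -59 + W + l (F(W, l) = 6 + ((W + l) - 65) = 6 + (-65 + W + l) = -59 + W + l)
z(10, -3)*(-29) - F(K, 0*2) = (2*10*(-3 + 10))*(-29) - (-59 + 97/34 + 0*2) = (2*10*7)*(-29) - (-59 + 97/34 + 0) = 140*(-29) - 1*(-1909/34) = -4060 + 1909/34 = -136131/34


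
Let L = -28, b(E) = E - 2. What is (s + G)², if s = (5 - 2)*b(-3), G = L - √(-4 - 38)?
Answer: (43 + I*√42)² ≈ 1807.0 + 557.34*I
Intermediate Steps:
b(E) = -2 + E
G = -28 - I*√42 (G = -28 - √(-4 - 38) = -28 - √(-42) = -28 - I*√42 ≈ -28.0 - 6.4807*I)
s = -15 (s = (5 - 2)*(-2 - 3) = 3*(-5) = -15)
(s + G)² = (-15 + (-28 - I*√42))² = (-43 - I*√42)²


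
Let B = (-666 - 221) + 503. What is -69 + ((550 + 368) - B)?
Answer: 1233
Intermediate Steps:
B = -384 (B = -887 + 503 = -384)
-69 + ((550 + 368) - B) = -69 + ((550 + 368) - 1*(-384)) = -69 + (918 + 384) = -69 + 1302 = 1233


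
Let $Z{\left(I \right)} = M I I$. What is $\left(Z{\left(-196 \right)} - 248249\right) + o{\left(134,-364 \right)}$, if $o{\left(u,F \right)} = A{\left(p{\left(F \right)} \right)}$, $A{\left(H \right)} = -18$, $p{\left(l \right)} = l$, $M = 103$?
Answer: $3708581$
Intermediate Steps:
$o{\left(u,F \right)} = -18$
$Z{\left(I \right)} = 103 I^{2}$ ($Z{\left(I \right)} = 103 I I = 103 I^{2}$)
$\left(Z{\left(-196 \right)} - 248249\right) + o{\left(134,-364 \right)} = \left(103 \left(-196\right)^{2} - 248249\right) - 18 = \left(103 \cdot 38416 - 248249\right) - 18 = \left(3956848 - 248249\right) - 18 = 3708599 - 18 = 3708581$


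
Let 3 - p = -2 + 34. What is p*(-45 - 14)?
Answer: 1711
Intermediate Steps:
p = -29 (p = 3 - (-2 + 34) = 3 - 1*32 = 3 - 32 = -29)
p*(-45 - 14) = -29*(-45 - 14) = -29*(-59) = 1711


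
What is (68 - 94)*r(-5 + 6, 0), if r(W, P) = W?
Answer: -26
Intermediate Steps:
(68 - 94)*r(-5 + 6, 0) = (68 - 94)*(-5 + 6) = -26*1 = -26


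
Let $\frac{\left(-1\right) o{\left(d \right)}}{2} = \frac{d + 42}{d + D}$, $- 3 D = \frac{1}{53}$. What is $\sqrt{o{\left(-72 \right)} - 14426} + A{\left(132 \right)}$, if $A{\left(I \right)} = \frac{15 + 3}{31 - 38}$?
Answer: $- \frac{18}{7} + \frac{i \sqrt{165172814}}{107} \approx -2.5714 + 120.11 i$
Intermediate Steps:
$D = - \frac{1}{159}$ ($D = - \frac{1}{3 \cdot 53} = \left(- \frac{1}{3}\right) \frac{1}{53} = - \frac{1}{159} \approx -0.0062893$)
$o{\left(d \right)} = - \frac{2 \left(42 + d\right)}{- \frac{1}{159} + d}$ ($o{\left(d \right)} = - 2 \frac{d + 42}{d - \frac{1}{159}} = - 2 \frac{42 + d}{- \frac{1}{159} + d} = - \frac{2 \left(42 + d\right)}{- \frac{1}{159} + d}$)
$A{\left(I \right)} = - \frac{18}{7}$ ($A{\left(I \right)} = \frac{18}{-7} = 18 \left(- \frac{1}{7}\right) = - \frac{18}{7}$)
$\sqrt{o{\left(-72 \right)} - 14426} + A{\left(132 \right)} = \sqrt{\frac{318 \left(-42 - -72\right)}{-1 + 159 \left(-72\right)} - 14426} - \frac{18}{7} = \sqrt{\frac{318 \left(-42 + 72\right)}{-1 - 11448} - 14426} - \frac{18}{7} = \sqrt{318 \frac{1}{-11449} \cdot 30 - 14426} - \frac{18}{7} = \sqrt{318 \left(- \frac{1}{11449}\right) 30 - 14426} - \frac{18}{7} = \sqrt{- \frac{9540}{11449} - 14426} - \frac{18}{7} = \sqrt{- \frac{165172814}{11449}} - \frac{18}{7} = \frac{i \sqrt{165172814}}{107} - \frac{18}{7} = - \frac{18}{7} + \frac{i \sqrt{165172814}}{107}$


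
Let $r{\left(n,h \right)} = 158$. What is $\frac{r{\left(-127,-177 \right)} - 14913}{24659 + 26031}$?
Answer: $- \frac{2951}{10138} \approx -0.29108$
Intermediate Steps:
$\frac{r{\left(-127,-177 \right)} - 14913}{24659 + 26031} = \frac{158 - 14913}{24659 + 26031} = - \frac{14755}{50690} = \left(-14755\right) \frac{1}{50690} = - \frac{2951}{10138}$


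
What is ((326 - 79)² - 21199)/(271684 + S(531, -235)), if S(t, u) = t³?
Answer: 7962/29998595 ≈ 0.00026541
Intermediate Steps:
((326 - 79)² - 21199)/(271684 + S(531, -235)) = ((326 - 79)² - 21199)/(271684 + 531³) = (247² - 21199)/(271684 + 149721291) = (61009 - 21199)/149992975 = 39810*(1/149992975) = 7962/29998595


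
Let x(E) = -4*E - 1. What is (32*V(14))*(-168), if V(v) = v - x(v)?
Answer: -381696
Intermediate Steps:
x(E) = -1 - 4*E
V(v) = 1 + 5*v (V(v) = v - (-1 - 4*v) = v + (1 + 4*v) = 1 + 5*v)
(32*V(14))*(-168) = (32*(1 + 5*14))*(-168) = (32*(1 + 70))*(-168) = (32*71)*(-168) = 2272*(-168) = -381696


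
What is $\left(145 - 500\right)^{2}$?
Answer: $126025$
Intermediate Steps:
$\left(145 - 500\right)^{2} = \left(-355\right)^{2} = 126025$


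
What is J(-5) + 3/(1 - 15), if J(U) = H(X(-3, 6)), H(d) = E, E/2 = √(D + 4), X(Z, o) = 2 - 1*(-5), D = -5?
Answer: -3/14 + 2*I ≈ -0.21429 + 2.0*I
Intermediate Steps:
X(Z, o) = 7 (X(Z, o) = 2 + 5 = 7)
E = 2*I (E = 2*√(-5 + 4) = 2*√(-1) = 2*I ≈ 2.0*I)
H(d) = 2*I
J(U) = 2*I
J(-5) + 3/(1 - 15) = 2*I + 3/(1 - 15) = 2*I + 3/(-14) = 2*I + 3*(-1/14) = 2*I - 3/14 = -3/14 + 2*I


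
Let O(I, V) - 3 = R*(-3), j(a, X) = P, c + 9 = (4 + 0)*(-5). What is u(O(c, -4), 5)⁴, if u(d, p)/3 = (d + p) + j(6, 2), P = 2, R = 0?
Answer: 810000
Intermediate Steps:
c = -29 (c = -9 + (4 + 0)*(-5) = -9 + 4*(-5) = -9 - 20 = -29)
j(a, X) = 2
O(I, V) = 3 (O(I, V) = 3 + 0*(-3) = 3 + 0 = 3)
u(d, p) = 6 + 3*d + 3*p (u(d, p) = 3*((d + p) + 2) = 3*(2 + d + p) = 6 + 3*d + 3*p)
u(O(c, -4), 5)⁴ = (6 + 3*3 + 3*5)⁴ = (6 + 9 + 15)⁴ = 30⁴ = 810000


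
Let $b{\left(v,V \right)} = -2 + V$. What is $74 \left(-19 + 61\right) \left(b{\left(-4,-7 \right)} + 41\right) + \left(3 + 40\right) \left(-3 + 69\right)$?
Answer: $102294$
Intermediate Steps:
$74 \left(-19 + 61\right) \left(b{\left(-4,-7 \right)} + 41\right) + \left(3 + 40\right) \left(-3 + 69\right) = 74 \left(-19 + 61\right) \left(\left(-2 - 7\right) + 41\right) + \left(3 + 40\right) \left(-3 + 69\right) = 74 \cdot 42 \left(-9 + 41\right) + 43 \cdot 66 = 74 \cdot 42 \cdot 32 + 2838 = 74 \cdot 1344 + 2838 = 99456 + 2838 = 102294$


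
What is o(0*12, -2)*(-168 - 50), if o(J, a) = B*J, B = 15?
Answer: 0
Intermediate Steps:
o(J, a) = 15*J
o(0*12, -2)*(-168 - 50) = (15*(0*12))*(-168 - 50) = (15*0)*(-218) = 0*(-218) = 0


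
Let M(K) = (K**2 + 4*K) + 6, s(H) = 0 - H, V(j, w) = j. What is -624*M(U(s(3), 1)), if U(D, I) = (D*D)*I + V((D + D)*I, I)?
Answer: -16848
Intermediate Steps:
s(H) = -H
U(D, I) = I*D**2 + 2*D*I (U(D, I) = (D*D)*I + (D + D)*I = D**2*I + (2*D)*I = I*D**2 + 2*D*I)
M(K) = 6 + K**2 + 4*K
-624*M(U(s(3), 1)) = -624*(6 + (-1*3*1*(2 - 1*3))**2 + 4*(-1*3*1*(2 - 1*3))) = -624*(6 + (-3*1*(2 - 3))**2 + 4*(-3*1*(2 - 3))) = -624*(6 + (-3*1*(-1))**2 + 4*(-3*1*(-1))) = -624*(6 + 3**2 + 4*3) = -624*(6 + 9 + 12) = -624*27 = -16848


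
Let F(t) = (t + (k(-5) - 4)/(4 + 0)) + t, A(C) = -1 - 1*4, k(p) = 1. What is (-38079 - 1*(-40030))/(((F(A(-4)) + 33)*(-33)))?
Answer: -7804/2937 ≈ -2.6571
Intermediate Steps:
A(C) = -5 (A(C) = -1 - 4 = -5)
F(t) = -¾ + 2*t (F(t) = (t + (1 - 4)/(4 + 0)) + t = (t - 3/4) + t = (t - 3*¼) + t = (t - ¾) + t = (-¾ + t) + t = -¾ + 2*t)
(-38079 - 1*(-40030))/(((F(A(-4)) + 33)*(-33))) = (-38079 - 1*(-40030))/((((-¾ + 2*(-5)) + 33)*(-33))) = (-38079 + 40030)/((((-¾ - 10) + 33)*(-33))) = 1951/(((-43/4 + 33)*(-33))) = 1951/(((89/4)*(-33))) = 1951/(-2937/4) = 1951*(-4/2937) = -7804/2937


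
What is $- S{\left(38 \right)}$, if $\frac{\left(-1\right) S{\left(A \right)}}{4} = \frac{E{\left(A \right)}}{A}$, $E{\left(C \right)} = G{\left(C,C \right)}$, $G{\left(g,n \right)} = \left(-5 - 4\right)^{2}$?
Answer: $\frac{162}{19} \approx 8.5263$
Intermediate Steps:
$G{\left(g,n \right)} = 81$ ($G{\left(g,n \right)} = \left(-9\right)^{2} = 81$)
$E{\left(C \right)} = 81$
$S{\left(A \right)} = - \frac{324}{A}$ ($S{\left(A \right)} = - 4 \frac{81}{A} = - \frac{324}{A}$)
$- S{\left(38 \right)} = - \frac{-324}{38} = \left(-1\right) \left(- \frac{162}{19}\right) = \frac{162}{19}$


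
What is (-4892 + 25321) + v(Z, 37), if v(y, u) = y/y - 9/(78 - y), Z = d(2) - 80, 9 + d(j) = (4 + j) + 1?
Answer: 3268791/160 ≈ 20430.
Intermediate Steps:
d(j) = -4 + j (d(j) = -9 + ((4 + j) + 1) = -9 + (5 + j) = -4 + j)
Z = -82 (Z = (-4 + 2) - 80 = -2 - 80 = -82)
v(y, u) = 1 - 9/(78 - y)
(-4892 + 25321) + v(Z, 37) = (-4892 + 25321) + (-69 - 82)/(-78 - 82) = 20429 - 151/(-160) = 20429 - 1/160*(-151) = 20429 + 151/160 = 3268791/160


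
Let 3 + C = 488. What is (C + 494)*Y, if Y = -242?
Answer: -236918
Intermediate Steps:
C = 485 (C = -3 + 488 = 485)
(C + 494)*Y = (485 + 494)*(-242) = 979*(-242) = -236918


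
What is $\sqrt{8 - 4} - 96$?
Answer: $-94$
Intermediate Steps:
$\sqrt{8 - 4} - 96 = \sqrt{4} - 96 = 2 - 96 = -94$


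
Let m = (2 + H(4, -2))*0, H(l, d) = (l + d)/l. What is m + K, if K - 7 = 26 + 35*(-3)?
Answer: -72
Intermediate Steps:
K = -72 (K = 7 + (26 + 35*(-3)) = 7 + (26 - 105) = 7 - 79 = -72)
H(l, d) = (d + l)/l
m = 0 (m = (2 + (-2 + 4)/4)*0 = (2 + (¼)*2)*0 = (2 + ½)*0 = (5/2)*0 = 0)
m + K = 0 - 72 = -72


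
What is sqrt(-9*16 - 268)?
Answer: 2*I*sqrt(103) ≈ 20.298*I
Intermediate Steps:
sqrt(-9*16 - 268) = sqrt(-144 - 268) = sqrt(-412) = 2*I*sqrt(103)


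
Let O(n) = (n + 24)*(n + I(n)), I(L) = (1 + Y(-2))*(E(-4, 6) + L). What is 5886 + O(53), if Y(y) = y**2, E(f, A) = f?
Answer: 28832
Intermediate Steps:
I(L) = -20 + 5*L (I(L) = (1 + (-2)**2)*(-4 + L) = (1 + 4)*(-4 + L) = 5*(-4 + L) = -20 + 5*L)
O(n) = (-20 + 6*n)*(24 + n) (O(n) = (n + 24)*(n + (-20 + 5*n)) = (24 + n)*(-20 + 6*n) = (-20 + 6*n)*(24 + n))
5886 + O(53) = 5886 + (-480 + 6*53**2 + 124*53) = 5886 + (-480 + 6*2809 + 6572) = 5886 + (-480 + 16854 + 6572) = 5886 + 22946 = 28832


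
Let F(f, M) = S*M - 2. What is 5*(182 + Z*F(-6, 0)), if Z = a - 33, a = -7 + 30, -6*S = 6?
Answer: 1010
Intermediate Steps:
S = -1 (S = -1/6*6 = -1)
a = 23
F(f, M) = -2 - M (F(f, M) = -M - 2 = -2 - M)
Z = -10 (Z = 23 - 33 = -10)
5*(182 + Z*F(-6, 0)) = 5*(182 - 10*(-2 - 1*0)) = 5*(182 - 10*(-2 + 0)) = 5*(182 - 10*(-2)) = 5*(182 + 20) = 5*202 = 1010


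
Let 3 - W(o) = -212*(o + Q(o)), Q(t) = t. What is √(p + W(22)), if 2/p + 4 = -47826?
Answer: 4*√333540807035/23915 ≈ 96.597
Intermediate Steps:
p = -1/23915 (p = 2/(-4 - 47826) = 2/(-47830) = 2*(-1/47830) = -1/23915 ≈ -4.1815e-5)
W(o) = 3 + 424*o (W(o) = 3 - (-212)*(o + o) = 3 - (-212)*2*o = 3 - (-424)*o = 3 + 424*o)
√(p + W(22)) = √(-1/23915 + (3 + 424*22)) = √(-1/23915 + (3 + 9328)) = √(-1/23915 + 9331) = √(223150864/23915) = 4*√333540807035/23915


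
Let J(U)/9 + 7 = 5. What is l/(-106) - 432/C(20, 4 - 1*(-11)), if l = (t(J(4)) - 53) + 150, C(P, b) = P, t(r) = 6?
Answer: -11963/530 ≈ -22.572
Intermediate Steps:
J(U) = -18 (J(U) = -63 + 9*5 = -63 + 45 = -18)
l = 103 (l = (6 - 53) + 150 = -47 + 150 = 103)
l/(-106) - 432/C(20, 4 - 1*(-11)) = 103/(-106) - 432/20 = 103*(-1/106) - 432*1/20 = -103/106 - 108/5 = -11963/530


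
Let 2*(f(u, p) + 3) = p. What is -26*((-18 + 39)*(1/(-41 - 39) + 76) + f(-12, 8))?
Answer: -1660607/40 ≈ -41515.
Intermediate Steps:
f(u, p) = -3 + p/2
-26*((-18 + 39)*(1/(-41 - 39) + 76) + f(-12, 8)) = -26*((-18 + 39)*(1/(-41 - 39) + 76) + (-3 + (½)*8)) = -26*(21*(1/(-80) + 76) + (-3 + 4)) = -26*(21*(-1/80 + 76) + 1) = -26*(21*(6079/80) + 1) = -26*(127659/80 + 1) = -26*127739/80 = -1660607/40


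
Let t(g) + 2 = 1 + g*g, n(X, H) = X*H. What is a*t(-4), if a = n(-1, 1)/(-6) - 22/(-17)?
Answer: 745/34 ≈ 21.912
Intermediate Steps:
n(X, H) = H*X
t(g) = -1 + g**2 (t(g) = -2 + (1 + g*g) = -2 + (1 + g**2) = -1 + g**2)
a = 149/102 (a = (1*(-1))/(-6) - 22/(-17) = -1*(-1/6) - 22*(-1/17) = 1/6 + 22/17 = 149/102 ≈ 1.4608)
a*t(-4) = 149*(-1 + (-4)**2)/102 = 149*(-1 + 16)/102 = (149/102)*15 = 745/34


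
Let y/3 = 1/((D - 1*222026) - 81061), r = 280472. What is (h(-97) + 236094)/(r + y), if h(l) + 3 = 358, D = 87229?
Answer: 51039408242/60542124973 ≈ 0.84304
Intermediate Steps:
h(l) = 355 (h(l) = -3 + 358 = 355)
y = -3/215858 (y = 3/((87229 - 1*222026) - 81061) = 3/((87229 - 222026) - 81061) = 3/(-134797 - 81061) = 3/(-215858) = 3*(-1/215858) = -3/215858 ≈ -1.3898e-5)
(h(-97) + 236094)/(r + y) = (355 + 236094)/(280472 - 3/215858) = 236449/(60542124973/215858) = 236449*(215858/60542124973) = 51039408242/60542124973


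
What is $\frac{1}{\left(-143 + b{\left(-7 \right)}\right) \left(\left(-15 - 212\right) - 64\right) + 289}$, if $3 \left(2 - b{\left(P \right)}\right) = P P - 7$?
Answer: $\frac{1}{45394} \approx 2.2029 \cdot 10^{-5}$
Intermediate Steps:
$b{\left(P \right)} = \frac{13}{3} - \frac{P^{2}}{3}$ ($b{\left(P \right)} = 2 - \frac{P P - 7}{3} = 2 - \frac{P^{2} - 7}{3} = 2 - \frac{-7 + P^{2}}{3} = 2 - \left(- \frac{7}{3} + \frac{P^{2}}{3}\right) = \frac{13}{3} - \frac{P^{2}}{3}$)
$\frac{1}{\left(-143 + b{\left(-7 \right)}\right) \left(\left(-15 - 212\right) - 64\right) + 289} = \frac{1}{\left(-143 + \left(\frac{13}{3} - \frac{\left(-7\right)^{2}}{3}\right)\right) \left(\left(-15 - 212\right) - 64\right) + 289} = \frac{1}{\left(-143 + \left(\frac{13}{3} - \frac{49}{3}\right)\right) \left(\left(-15 - 212\right) - 64\right) + 289} = \frac{1}{\left(-143 + \left(\frac{13}{3} - \frac{49}{3}\right)\right) \left(-227 - 64\right) + 289} = \frac{1}{\left(-143 - 12\right) \left(-291\right) + 289} = \frac{1}{\left(-155\right) \left(-291\right) + 289} = \frac{1}{45105 + 289} = \frac{1}{45394}$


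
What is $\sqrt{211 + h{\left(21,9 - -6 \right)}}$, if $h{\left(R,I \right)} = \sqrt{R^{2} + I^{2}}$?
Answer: $\sqrt{211 + 3 \sqrt{74}} \approx 15.389$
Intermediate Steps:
$h{\left(R,I \right)} = \sqrt{I^{2} + R^{2}}$
$\sqrt{211 + h{\left(21,9 - -6 \right)}} = \sqrt{211 + \sqrt{\left(9 - -6\right)^{2} + 21^{2}}} = \sqrt{211 + \sqrt{\left(9 + 6\right)^{2} + 441}} = \sqrt{211 + \sqrt{15^{2} + 441}} = \sqrt{211 + \sqrt{225 + 441}} = \sqrt{211 + \sqrt{666}} = \sqrt{211 + 3 \sqrt{74}}$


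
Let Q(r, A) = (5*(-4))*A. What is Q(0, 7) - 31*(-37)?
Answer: 1007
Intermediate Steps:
Q(r, A) = -20*A
Q(0, 7) - 31*(-37) = -20*7 - 31*(-37) = -140 + 1147 = 1007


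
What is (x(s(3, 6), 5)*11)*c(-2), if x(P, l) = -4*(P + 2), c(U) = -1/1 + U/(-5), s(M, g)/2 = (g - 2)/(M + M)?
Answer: 88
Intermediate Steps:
s(M, g) = (-2 + g)/M (s(M, g) = 2*((g - 2)/(M + M)) = 2*((-2 + g)/((2*M))) = 2*((-2 + g)*(1/(2*M))) = 2*((-2 + g)/(2*M)) = (-2 + g)/M)
c(U) = -1 - U/5 (c(U) = -1*1 + U*(-⅕) = -1 - U/5)
x(P, l) = -8 - 4*P (x(P, l) = -4*(2 + P) = -8 - 4*P)
(x(s(3, 6), 5)*11)*c(-2) = ((-8 - 4*(-2 + 6)/3)*11)*(-1 - ⅕*(-2)) = ((-8 - 4*4/3)*11)*(-1 + ⅖) = ((-8 - 4*4/3)*11)*(-⅗) = ((-8 - 16/3)*11)*(-⅗) = -40/3*11*(-⅗) = -440/3*(-⅗) = 88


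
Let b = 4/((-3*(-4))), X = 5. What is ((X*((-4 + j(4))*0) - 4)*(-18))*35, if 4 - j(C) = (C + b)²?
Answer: 2520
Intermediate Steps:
b = ⅓ (b = 4/12 = 4*(1/12) = ⅓ ≈ 0.33333)
j(C) = 4 - (⅓ + C)² (j(C) = 4 - (C + ⅓)² = 4 - (⅓ + C)²)
((X*((-4 + j(4))*0) - 4)*(-18))*35 = ((5*((-4 + (4 - (1 + 3*4)²/9))*0) - 4)*(-18))*35 = ((5*((-4 + (4 - (1 + 12)²/9))*0) - 4)*(-18))*35 = ((5*((-4 + (4 - ⅑*13²))*0) - 4)*(-18))*35 = ((5*((-4 + (4 - ⅑*169))*0) - 4)*(-18))*35 = ((5*((-4 + (4 - 169/9))*0) - 4)*(-18))*35 = ((5*((-4 - 133/9)*0) - 4)*(-18))*35 = ((5*(-169/9*0) - 4)*(-18))*35 = ((5*0 - 4)*(-18))*35 = ((0 - 4)*(-18))*35 = -4*(-18)*35 = 72*35 = 2520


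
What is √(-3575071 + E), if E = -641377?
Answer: 8*I*√65882 ≈ 2053.4*I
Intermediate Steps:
√(-3575071 + E) = √(-3575071 - 641377) = √(-4216448) = 8*I*√65882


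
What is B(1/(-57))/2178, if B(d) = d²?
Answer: 1/7076322 ≈ 1.4132e-7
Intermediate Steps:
B(1/(-57))/2178 = (1/(-57))²/2178 = (-1/57)²*(1/2178) = (1/3249)*(1/2178) = 1/7076322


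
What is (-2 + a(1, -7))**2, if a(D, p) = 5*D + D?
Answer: 16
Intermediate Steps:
a(D, p) = 6*D
(-2 + a(1, -7))**2 = (-2 + 6*1)**2 = (-2 + 6)**2 = 4**2 = 16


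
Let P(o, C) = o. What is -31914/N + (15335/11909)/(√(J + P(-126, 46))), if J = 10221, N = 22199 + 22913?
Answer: -15957/22556 + 3067*√10095/24044271 ≈ -0.69462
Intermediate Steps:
N = 45112
-31914/N + (15335/11909)/(√(J + P(-126, 46))) = -31914/45112 + (15335/11909)/(√(10221 - 126)) = -31914*1/45112 + (15335*(1/11909))/(√10095) = -15957/22556 + 15335*(√10095/10095)/11909 = -15957/22556 + 3067*√10095/24044271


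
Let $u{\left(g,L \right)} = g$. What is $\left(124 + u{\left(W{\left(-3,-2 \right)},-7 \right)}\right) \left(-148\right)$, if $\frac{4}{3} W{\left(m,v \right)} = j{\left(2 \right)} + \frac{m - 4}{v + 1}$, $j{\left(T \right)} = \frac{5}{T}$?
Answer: $- \frac{38813}{2} \approx -19407.0$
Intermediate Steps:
$W{\left(m,v \right)} = \frac{15}{8} + \frac{3 \left(-4 + m\right)}{4 \left(1 + v\right)}$ ($W{\left(m,v \right)} = \frac{3 \left(\frac{5}{2} + \frac{m - 4}{v + 1}\right)}{4} = \frac{3 \left(5 \cdot \frac{1}{2} + \frac{-4 + m}{1 + v}\right)}{4} = \frac{3 \left(\frac{5}{2} + \frac{-4 + m}{1 + v}\right)}{4} = \frac{15}{8} + \frac{3 \left(-4 + m\right)}{4 \left(1 + v\right)}$)
$\left(124 + u{\left(W{\left(-3,-2 \right)},-7 \right)}\right) \left(-148\right) = \left(124 + \frac{3 \left(-3 + 2 \left(-3\right) + 5 \left(-2\right)\right)}{8 \left(1 - 2\right)}\right) \left(-148\right) = \left(124 + \frac{3 \left(-3 - 6 - 10\right)}{8 \left(-1\right)}\right) \left(-148\right) = \left(124 + \frac{3}{8} \left(-1\right) \left(-19\right)\right) \left(-148\right) = \left(124 + \frac{57}{8}\right) \left(-148\right) = \frac{1049}{8} \left(-148\right) = - \frac{38813}{2}$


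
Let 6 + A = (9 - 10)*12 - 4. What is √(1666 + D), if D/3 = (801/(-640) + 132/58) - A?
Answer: √9338856370/2320 ≈ 41.654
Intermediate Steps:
A = -22 (A = -6 + ((9 - 10)*12 - 4) = -6 + (-1*12 - 4) = -6 + (-12 - 4) = -6 - 16 = -22)
D = 1281993/18560 (D = 3*((801/(-640) + 132/58) - 1*(-22)) = 3*((801*(-1/640) + 132*(1/58)) + 22) = 3*((-801/640 + 66/29) + 22) = 3*(19011/18560 + 22) = 3*(427331/18560) = 1281993/18560 ≈ 69.073)
√(1666 + D) = √(1666 + 1281993/18560) = √(32202953/18560) = √9338856370/2320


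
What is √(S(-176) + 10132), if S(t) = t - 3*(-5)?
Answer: 13*√59 ≈ 99.855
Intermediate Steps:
S(t) = 15 + t (S(t) = t + 15 = 15 + t)
√(S(-176) + 10132) = √((15 - 176) + 10132) = √(-161 + 10132) = √9971 = 13*√59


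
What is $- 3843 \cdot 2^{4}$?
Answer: $-61488$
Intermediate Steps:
$- 3843 \cdot 2^{4} = \left(-3843\right) 16 = -61488$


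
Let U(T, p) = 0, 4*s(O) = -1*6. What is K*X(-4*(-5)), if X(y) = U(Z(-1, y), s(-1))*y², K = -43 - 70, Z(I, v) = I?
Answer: 0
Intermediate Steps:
s(O) = -3/2 (s(O) = (-1*6)/4 = (¼)*(-6) = -3/2)
K = -113
X(y) = 0 (X(y) = 0*y² = 0)
K*X(-4*(-5)) = -113*0 = 0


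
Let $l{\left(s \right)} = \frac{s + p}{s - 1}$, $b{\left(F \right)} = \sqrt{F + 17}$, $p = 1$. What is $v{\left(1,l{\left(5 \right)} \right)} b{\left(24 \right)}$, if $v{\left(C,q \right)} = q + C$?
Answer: $\frac{5 \sqrt{41}}{2} \approx 16.008$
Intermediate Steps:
$b{\left(F \right)} = \sqrt{17 + F}$
$l{\left(s \right)} = \frac{1 + s}{-1 + s}$ ($l{\left(s \right)} = \frac{s + 1}{s - 1} = \frac{1 + s}{-1 + s}$)
$v{\left(C,q \right)} = C + q$
$v{\left(1,l{\left(5 \right)} \right)} b{\left(24 \right)} = \left(1 + \frac{1 + 5}{-1 + 5}\right) \sqrt{17 + 24} = \left(1 + \frac{1}{4} \cdot 6\right) \sqrt{41} = \left(1 + \frac{3}{2}\right) \sqrt{41} = \frac{5 \sqrt{41}}{2}$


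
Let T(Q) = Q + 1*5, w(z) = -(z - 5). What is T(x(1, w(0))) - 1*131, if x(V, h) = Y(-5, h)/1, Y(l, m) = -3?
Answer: -129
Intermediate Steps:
w(z) = 5 - z (w(z) = -(-5 + z) = 5 - z)
x(V, h) = -3 (x(V, h) = -3/1 = -3*1 = -3)
T(Q) = 5 + Q (T(Q) = Q + 5 = 5 + Q)
T(x(1, w(0))) - 1*131 = (5 - 3) - 1*131 = 2 - 131 = -129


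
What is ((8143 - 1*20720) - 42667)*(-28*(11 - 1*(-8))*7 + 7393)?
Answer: -202690236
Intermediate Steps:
((8143 - 1*20720) - 42667)*(-28*(11 - 1*(-8))*7 + 7393) = ((8143 - 20720) - 42667)*(-28*(11 + 8)*7 + 7393) = (-12577 - 42667)*(-28*19*7 + 7393) = -55244*(-532*7 + 7393) = -55244*(-3724 + 7393) = -55244*3669 = -202690236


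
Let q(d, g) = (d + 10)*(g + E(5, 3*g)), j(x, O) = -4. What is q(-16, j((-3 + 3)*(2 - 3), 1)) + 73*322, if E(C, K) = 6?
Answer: 23494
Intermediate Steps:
q(d, g) = (6 + g)*(10 + d) (q(d, g) = (d + 10)*(g + 6) = (10 + d)*(6 + g) = (6 + g)*(10 + d))
q(-16, j((-3 + 3)*(2 - 3), 1)) + 73*322 = (60 + 6*(-16) + 10*(-4) - 16*(-4)) + 73*322 = (60 - 96 - 40 + 64) + 23506 = -12 + 23506 = 23494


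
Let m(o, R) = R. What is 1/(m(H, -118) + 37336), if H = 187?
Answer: 1/37218 ≈ 2.6869e-5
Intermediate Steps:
1/(m(H, -118) + 37336) = 1/(-118 + 37336) = 1/37218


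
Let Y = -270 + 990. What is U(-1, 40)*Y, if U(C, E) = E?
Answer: 28800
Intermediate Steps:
Y = 720
U(-1, 40)*Y = 40*720 = 28800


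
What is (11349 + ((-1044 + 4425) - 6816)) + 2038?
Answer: 9952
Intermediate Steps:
(11349 + ((-1044 + 4425) - 6816)) + 2038 = (11349 + (3381 - 6816)) + 2038 = (11349 - 3435) + 2038 = 7914 + 2038 = 9952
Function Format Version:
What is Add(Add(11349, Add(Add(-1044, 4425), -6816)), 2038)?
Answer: 9952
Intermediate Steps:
Add(Add(11349, Add(Add(-1044, 4425), -6816)), 2038) = Add(Add(11349, Add(3381, -6816)), 2038) = Add(Add(11349, -3435), 2038) = Add(7914, 2038) = 9952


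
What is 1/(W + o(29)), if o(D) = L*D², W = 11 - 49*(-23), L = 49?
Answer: 1/42347 ≈ 2.3614e-5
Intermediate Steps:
W = 1138 (W = 11 + 1127 = 1138)
o(D) = 49*D²
1/(W + o(29)) = 1/(1138 + 49*29²) = 1/(1138 + 49*841) = 1/(1138 + 41209) = 1/42347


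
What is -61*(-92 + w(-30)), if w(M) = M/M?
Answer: 5551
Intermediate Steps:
w(M) = 1
-61*(-92 + w(-30)) = -61*(-92 + 1) = -61*(-91) = 5551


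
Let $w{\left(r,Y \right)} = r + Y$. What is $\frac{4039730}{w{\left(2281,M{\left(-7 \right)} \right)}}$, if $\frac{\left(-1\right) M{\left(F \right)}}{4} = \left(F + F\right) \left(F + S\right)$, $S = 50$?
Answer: $\frac{4039730}{4689} \approx 861.53$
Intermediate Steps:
$M{\left(F \right)} = - 8 F \left(50 + F\right)$ ($M{\left(F \right)} = - 4 \left(F + F\right) \left(F + 50\right) = - 4 \cdot 2 F \left(50 + F\right) = - 8 F \left(50 + F\right)$)
$w{\left(r,Y \right)} = Y + r$
$\frac{4039730}{w{\left(2281,M{\left(-7 \right)} \right)}} = \frac{4039730}{\left(-8\right) \left(-7\right) \left(50 - 7\right) + 2281} = \frac{4039730}{\left(-8\right) \left(-7\right) 43 + 2281} = \frac{4039730}{2408 + 2281} = \frac{4039730}{4689}$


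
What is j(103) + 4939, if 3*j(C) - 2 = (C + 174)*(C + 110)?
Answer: 73820/3 ≈ 24607.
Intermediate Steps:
j(C) = ⅔ + (110 + C)*(174 + C)/3 (j(C) = ⅔ + ((C + 174)*(C + 110))/3 = ⅔ + ((174 + C)*(110 + C))/3 = ⅔ + ((110 + C)*(174 + C))/3 = ⅔ + (110 + C)*(174 + C)/3)
j(103) + 4939 = (19142/3 + (⅓)*103² + (284/3)*103) + 4939 = (19142/3 + (⅓)*10609 + 29252/3) + 4939 = (19142/3 + 10609/3 + 29252/3) + 4939 = 59003/3 + 4939 = 73820/3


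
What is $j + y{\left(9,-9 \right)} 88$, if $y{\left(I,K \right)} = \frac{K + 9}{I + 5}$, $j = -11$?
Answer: $-11$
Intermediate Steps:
$y{\left(I,K \right)} = \frac{9 + K}{5 + I}$
$j + y{\left(9,-9 \right)} 88 = -11 + \frac{9 - 9}{5 + 9} \cdot 88 = -11 + \frac{1}{14} \cdot 0 \cdot 88 = -11 + 0 \cdot 88 = -11 + 0 = -11$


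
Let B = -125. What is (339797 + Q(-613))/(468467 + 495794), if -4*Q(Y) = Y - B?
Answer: 339919/964261 ≈ 0.35252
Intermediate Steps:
Q(Y) = -125/4 - Y/4 (Q(Y) = -(Y - 1*(-125))/4 = -(Y + 125)/4 = -(125 + Y)/4 = -125/4 - Y/4)
(339797 + Q(-613))/(468467 + 495794) = (339797 + (-125/4 - ¼*(-613)))/(468467 + 495794) = (339797 + (-125/4 + 613/4))/964261 = (339797 + 122)*(1/964261) = 339919*(1/964261) = 339919/964261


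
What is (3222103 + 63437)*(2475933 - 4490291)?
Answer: -6618253783320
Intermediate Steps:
(3222103 + 63437)*(2475933 - 4490291) = 3285540*(-2014358) = -6618253783320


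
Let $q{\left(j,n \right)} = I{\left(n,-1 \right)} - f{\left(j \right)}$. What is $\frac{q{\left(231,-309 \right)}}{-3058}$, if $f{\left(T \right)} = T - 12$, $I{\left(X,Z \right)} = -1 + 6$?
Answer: $\frac{107}{1529} \approx 0.06998$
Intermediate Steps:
$I{\left(X,Z \right)} = 5$
$f{\left(T \right)} = -12 + T$ ($f{\left(T \right)} = T - 12 = -12 + T$)
$q{\left(j,n \right)} = 17 - j$ ($q{\left(j,n \right)} = 5 - \left(-12 + j\right) = 17 - j$)
$\frac{q{\left(231,-309 \right)}}{-3058} = \frac{17 - 231}{-3058} = \left(17 - 231\right) \left(- \frac{1}{3058}\right) = \left(-214\right) \left(- \frac{1}{3058}\right) = \frac{107}{1529}$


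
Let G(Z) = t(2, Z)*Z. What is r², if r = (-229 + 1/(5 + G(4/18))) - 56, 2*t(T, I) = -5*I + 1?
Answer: 13238573481/163216 ≈ 81111.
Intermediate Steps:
t(T, I) = ½ - 5*I/2 (t(T, I) = (-5*I + 1)/2 = (1 - 5*I)/2 = ½ - 5*I/2)
G(Z) = Z*(½ - 5*Z/2) (G(Z) = (½ - 5*Z/2)*Z = Z*(½ - 5*Z/2))
r = -115059/404 (r = (-229 + 1/(5 + (4/18)*(1 - 20/18)/2)) - 56 = (-229 + 1/(5 + (4*(1/18))*(1 - 20/18)/2)) - 56 = (-229 + 1/(5 + (½)*(2/9)*(1 - 5*2/9))) - 56 = (-229 + 1/(5 + (½)*(2/9)*(1 - 10/9))) - 56 = (-229 + 1/(5 + (½)*(2/9)*(-⅑))) - 56 = (-229 + 1/(5 - 1/81)) - 56 = (-229 + 1/(404/81)) - 56 = (-229 + 81/404) - 56 = -92435/404 - 56 = -115059/404 ≈ -284.80)
r² = (-115059/404)² = 13238573481/163216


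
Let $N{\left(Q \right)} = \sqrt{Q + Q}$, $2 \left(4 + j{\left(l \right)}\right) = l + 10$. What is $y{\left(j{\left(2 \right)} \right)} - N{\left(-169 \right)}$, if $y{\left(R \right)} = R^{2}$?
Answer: $4 - 13 i \sqrt{2} \approx 4.0 - 18.385 i$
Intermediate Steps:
$j{\left(l \right)} = 1 + \frac{l}{2}$ ($j{\left(l \right)} = -4 + \frac{l + 10}{2} = -4 + \frac{10 + l}{2} = -4 + \left(5 + \frac{l}{2}\right) = 1 + \frac{l}{2}$)
$N{\left(Q \right)} = \sqrt{2} \sqrt{Q}$ ($N{\left(Q \right)} = \sqrt{2 Q} = \sqrt{2} \sqrt{Q}$)
$y{\left(j{\left(2 \right)} \right)} - N{\left(-169 \right)} = \left(1 + \frac{1}{2} \cdot 2\right)^{2} - \sqrt{2} \sqrt{-169} = \left(1 + 1\right)^{2} - \sqrt{2} \cdot 13 i = 2^{2} - 13 i \sqrt{2} = 4 - 13 i \sqrt{2}$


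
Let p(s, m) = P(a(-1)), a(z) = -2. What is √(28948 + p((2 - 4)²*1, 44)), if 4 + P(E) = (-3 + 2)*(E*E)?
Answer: 2*√7235 ≈ 170.12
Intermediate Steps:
P(E) = -4 - E² (P(E) = -4 + (-3 + 2)*(E*E) = -4 - E²)
p(s, m) = -8 (p(s, m) = -4 - 1*(-2)² = -4 - 1*4 = -4 - 4 = -8)
√(28948 + p((2 - 4)²*1, 44)) = √(28948 - 8) = √28940 = 2*√7235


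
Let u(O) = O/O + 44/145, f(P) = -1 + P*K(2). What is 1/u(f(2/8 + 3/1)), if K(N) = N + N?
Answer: 145/189 ≈ 0.76720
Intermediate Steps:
K(N) = 2*N
f(P) = -1 + 4*P (f(P) = -1 + P*(2*2) = -1 + P*4 = -1 + 4*P)
u(O) = 189/145 (u(O) = 1 + 44*(1/145) = 1 + 44/145 = 189/145)
1/u(f(2/8 + 3/1)) = 1/(189/145) = 145/189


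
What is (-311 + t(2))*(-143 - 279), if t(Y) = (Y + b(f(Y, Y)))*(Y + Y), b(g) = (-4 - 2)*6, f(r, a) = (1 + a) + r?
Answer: 188634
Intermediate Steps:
f(r, a) = 1 + a + r
b(g) = -36 (b(g) = -6*6 = -36)
t(Y) = 2*Y*(-36 + Y) (t(Y) = (Y - 36)*(Y + Y) = (-36 + Y)*(2*Y) = 2*Y*(-36 + Y))
(-311 + t(2))*(-143 - 279) = (-311 + 2*2*(-36 + 2))*(-143 - 279) = (-311 + 2*2*(-34))*(-422) = (-311 - 136)*(-422) = -447*(-422) = 188634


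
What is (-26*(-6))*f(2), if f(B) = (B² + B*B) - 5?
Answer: 468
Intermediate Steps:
f(B) = -5 + 2*B² (f(B) = (B² + B²) - 5 = 2*B² - 5 = -5 + 2*B²)
(-26*(-6))*f(2) = (-26*(-6))*(-5 + 2*2²) = 156*(-5 + 2*4) = 156*(-5 + 8) = 156*3 = 468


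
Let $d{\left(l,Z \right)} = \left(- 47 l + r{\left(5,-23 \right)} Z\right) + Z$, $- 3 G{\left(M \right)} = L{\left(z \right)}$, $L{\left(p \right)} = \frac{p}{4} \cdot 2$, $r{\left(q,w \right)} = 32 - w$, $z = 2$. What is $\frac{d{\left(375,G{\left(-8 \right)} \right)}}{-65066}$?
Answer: $\frac{52931}{195198} \approx 0.27117$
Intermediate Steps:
$L{\left(p \right)} = \frac{p}{2}$ ($L{\left(p \right)} = p \frac{1}{4} \cdot 2 = \frac{p}{4} \cdot 2 = \frac{p}{2}$)
$G{\left(M \right)} = - \frac{1}{3}$ ($G{\left(M \right)} = - \frac{\frac{1}{2} \cdot 2}{3} = \left(- \frac{1}{3}\right) 1 = - \frac{1}{3}$)
$d{\left(l,Z \right)} = - 47 l + 56 Z$ ($d{\left(l,Z \right)} = \left(- 47 l + \left(32 - -23\right) Z\right) + Z = \left(- 47 l + \left(32 + 23\right) Z\right) + Z = \left(- 47 l + 55 Z\right) + Z = - 47 l + 56 Z$)
$\frac{d{\left(375,G{\left(-8 \right)} \right)}}{-65066} = \frac{\left(-47\right) 375 + 56 \left(- \frac{1}{3}\right)}{-65066} = \left(-17625 - \frac{56}{3}\right) \left(- \frac{1}{65066}\right) = \left(- \frac{52931}{3}\right) \left(- \frac{1}{65066}\right) = \frac{52931}{195198}$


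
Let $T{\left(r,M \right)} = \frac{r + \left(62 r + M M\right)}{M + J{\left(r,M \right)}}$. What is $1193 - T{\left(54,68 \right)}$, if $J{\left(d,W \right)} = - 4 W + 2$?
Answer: $\frac{124506}{101} \approx 1232.7$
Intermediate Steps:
$J{\left(d,W \right)} = 2 - 4 W$
$T{\left(r,M \right)} = \frac{M^{2} + 63 r}{2 - 3 M}$ ($T{\left(r,M \right)} = \frac{r + \left(62 r + M M\right)}{M - \left(-2 + 4 M\right)} = \frac{r + \left(62 r + M^{2}\right)}{2 - 3 M} = \frac{r + \left(M^{2} + 62 r\right)}{2 - 3 M} = \frac{M^{2} + 63 r}{2 - 3 M}$)
$1193 - T{\left(54,68 \right)} = 1193 - \frac{- 68^{2} - 3402}{-2 + 3 \cdot 68} = 1193 - \frac{\left(-1\right) 4624 - 3402}{-2 + 204} = 1193 - \frac{-4624 - 3402}{202} = 1193 - \frac{1}{202} \left(-8026\right) = 1193 - - \frac{4013}{101} = 1193 + \frac{4013}{101} = \frac{124506}{101}$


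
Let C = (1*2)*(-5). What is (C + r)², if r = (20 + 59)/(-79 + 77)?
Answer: 9801/4 ≈ 2450.3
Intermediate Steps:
r = -79/2 (r = 79/(-2) = 79*(-½) = -79/2 ≈ -39.500)
C = -10 (C = 2*(-5) = -10)
(C + r)² = (-10 - 79/2)² = (-99/2)² = 9801/4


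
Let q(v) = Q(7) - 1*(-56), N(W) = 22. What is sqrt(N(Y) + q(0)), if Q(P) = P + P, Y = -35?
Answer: 2*sqrt(23) ≈ 9.5917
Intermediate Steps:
Q(P) = 2*P
q(v) = 70 (q(v) = 2*7 - 1*(-56) = 14 + 56 = 70)
sqrt(N(Y) + q(0)) = sqrt(22 + 70) = sqrt(92) = 2*sqrt(23)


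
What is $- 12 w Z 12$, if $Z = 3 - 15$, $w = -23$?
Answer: $-39744$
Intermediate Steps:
$Z = -12$ ($Z = 3 - 15 = -12$)
$- 12 w Z 12 = - 12 \left(-23\right) \left(-12\right) 12 = - 12 \cdot 276 \cdot 12 = \left(-12\right) 3312 = -39744$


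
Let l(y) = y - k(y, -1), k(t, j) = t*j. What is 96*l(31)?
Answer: 5952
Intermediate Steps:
k(t, j) = j*t
l(y) = 2*y (l(y) = y - (-1)*y = y + y = 2*y)
96*l(31) = 96*(2*31) = 96*62 = 5952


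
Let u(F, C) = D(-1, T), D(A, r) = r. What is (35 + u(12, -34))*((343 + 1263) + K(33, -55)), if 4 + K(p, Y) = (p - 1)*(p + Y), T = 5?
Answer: 35920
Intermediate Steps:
K(p, Y) = -4 + (-1 + p)*(Y + p) (K(p, Y) = -4 + (p - 1)*(p + Y) = -4 + (-1 + p)*(Y + p))
u(F, C) = 5
(35 + u(12, -34))*((343 + 1263) + K(33, -55)) = (35 + 5)*((343 + 1263) + (-4 + 33**2 - 1*(-55) - 1*33 - 55*33)) = 40*(1606 + (-4 + 1089 + 55 - 33 - 1815)) = 40*(1606 - 708) = 40*898 = 35920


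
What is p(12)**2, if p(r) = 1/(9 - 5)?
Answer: 1/16 ≈ 0.062500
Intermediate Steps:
p(r) = 1/4
p(12)**2 = (1/4)**2 = 1/16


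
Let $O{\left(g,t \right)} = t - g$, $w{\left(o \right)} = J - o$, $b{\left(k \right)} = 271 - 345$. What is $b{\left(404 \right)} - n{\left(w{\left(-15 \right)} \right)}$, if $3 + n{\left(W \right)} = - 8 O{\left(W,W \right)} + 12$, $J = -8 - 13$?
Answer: $-83$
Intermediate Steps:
$b{\left(k \right)} = -74$ ($b{\left(k \right)} = 271 - 345 = -74$)
$J = -21$
$w{\left(o \right)} = -21 - o$
$n{\left(W \right)} = 9$ ($n{\left(W \right)} = -3 - \left(-12 + 8 \left(W - W\right)\right) = -3 + \left(\left(-8\right) 0 + 12\right) = -3 + \left(0 + 12\right) = -3 + 12 = 9$)
$b{\left(404 \right)} - n{\left(w{\left(-15 \right)} \right)} = -74 - 9 = -83$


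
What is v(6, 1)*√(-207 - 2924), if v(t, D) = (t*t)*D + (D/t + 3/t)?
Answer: 110*I*√3131/3 ≈ 2051.7*I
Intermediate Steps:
v(t, D) = 3/t + D/t + D*t² (v(t, D) = t²*D + (3/t + D/t) = D*t² + (3/t + D/t) = 3/t + D/t + D*t²)
v(6, 1)*√(-207 - 2924) = ((3 + 1 + 1*6³)/6)*√(-207 - 2924) = ((3 + 1 + 1*216)/6)*√(-3131) = ((3 + 1 + 216)/6)*(I*√3131) = ((⅙)*220)*(I*√3131) = 110*(I*√3131)/3 = 110*I*√3131/3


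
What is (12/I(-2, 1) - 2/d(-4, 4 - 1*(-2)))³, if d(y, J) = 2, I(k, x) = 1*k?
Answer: -343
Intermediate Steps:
I(k, x) = k
(12/I(-2, 1) - 2/d(-4, 4 - 1*(-2)))³ = (12/(-2) - 2/2)³ = (12*(-½) - 2*½)³ = (-6 - 1)³ = (-7)³ = -343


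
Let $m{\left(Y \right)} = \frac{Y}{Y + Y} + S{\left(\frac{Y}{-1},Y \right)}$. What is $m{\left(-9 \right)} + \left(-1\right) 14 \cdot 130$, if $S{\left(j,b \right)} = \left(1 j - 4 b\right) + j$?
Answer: $- \frac{3531}{2} \approx -1765.5$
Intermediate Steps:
$S{\left(j,b \right)} = - 4 b + 2 j$ ($S{\left(j,b \right)} = \left(j - 4 b\right) + j = - 4 b + 2 j$)
$m{\left(Y \right)} = \frac{1}{2} - 6 Y$ ($m{\left(Y \right)} = \frac{Y}{Y + Y} - \left(4 Y - \frac{2 Y}{-1}\right) = \frac{Y}{2 Y} - \left(4 Y - 2 Y \left(-1\right)\right) = \frac{1}{2 Y} Y - \left(4 Y - - 2 Y\right) = \frac{1}{2} - 6 Y$)
$m{\left(-9 \right)} + \left(-1\right) 14 \cdot 130 = \left(\frac{1}{2} - -54\right) + \left(-1\right) 14 \cdot 130 = \left(\frac{1}{2} + 54\right) - 1820 = \frac{109}{2} - 1820 = - \frac{3531}{2}$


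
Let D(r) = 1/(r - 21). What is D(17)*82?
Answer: -41/2 ≈ -20.500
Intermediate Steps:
D(r) = 1/(-21 + r)
D(17)*82 = 82/(-21 + 17) = 82/(-4) = -¼*82 = -41/2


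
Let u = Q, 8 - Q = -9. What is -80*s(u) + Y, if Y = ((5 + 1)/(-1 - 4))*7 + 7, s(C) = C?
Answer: -6807/5 ≈ -1361.4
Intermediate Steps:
Q = 17 (Q = 8 - 1*(-9) = 8 + 9 = 17)
u = 17
Y = -7/5 (Y = (6/(-5))*7 + 7 = (6*(-⅕))*7 + 7 = -6/5*7 + 7 = -42/5 + 7 = -7/5 ≈ -1.4000)
-80*s(u) + Y = -80*17 - 7/5 = -1360 - 7/5 = -6807/5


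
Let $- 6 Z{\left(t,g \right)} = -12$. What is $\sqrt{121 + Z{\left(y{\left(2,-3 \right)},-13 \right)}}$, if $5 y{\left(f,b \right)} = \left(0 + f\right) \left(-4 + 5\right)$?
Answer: $\sqrt{123} \approx 11.091$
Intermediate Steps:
$y{\left(f,b \right)} = \frac{f}{5}$ ($y{\left(f,b \right)} = \frac{\left(0 + f\right) \left(-4 + 5\right)}{5} = \frac{f 1}{5} = \frac{f}{5}$)
$Z{\left(t,g \right)} = 2$ ($Z{\left(t,g \right)} = \left(- \frac{1}{6}\right) \left(-12\right) = 2$)
$\sqrt{121 + Z{\left(y{\left(2,-3 \right)},-13 \right)}} = \sqrt{121 + 2} = \sqrt{123}$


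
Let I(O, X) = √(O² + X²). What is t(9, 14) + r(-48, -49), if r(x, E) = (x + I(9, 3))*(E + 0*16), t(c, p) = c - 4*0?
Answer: 2361 - 147*√10 ≈ 1896.1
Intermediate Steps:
t(c, p) = c (t(c, p) = c + 0 = c)
r(x, E) = E*(x + 3*√10) (r(x, E) = (x + √(9² + 3²))*(E + 0*16) = (x + √(81 + 9))*(E + 0) = (x + √90)*E = (x + 3*√10)*E = E*(x + 3*√10))
t(9, 14) + r(-48, -49) = 9 - 49*(-48 + 3*√10) = 9 + (2352 - 147*√10) = 2361 - 147*√10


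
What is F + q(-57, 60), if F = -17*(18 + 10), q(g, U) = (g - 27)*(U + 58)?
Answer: -10388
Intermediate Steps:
q(g, U) = (-27 + g)*(58 + U)
F = -476 (F = -17*28 = -476)
F + q(-57, 60) = -476 + (-1566 - 27*60 + 58*(-57) + 60*(-57)) = -476 + (-1566 - 1620 - 3306 - 3420) = -476 - 9912 = -10388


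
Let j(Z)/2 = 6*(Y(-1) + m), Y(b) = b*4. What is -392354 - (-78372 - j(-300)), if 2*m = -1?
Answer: -314036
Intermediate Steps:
m = -½ (m = (½)*(-1) = -½ ≈ -0.50000)
Y(b) = 4*b
j(Z) = -54 (j(Z) = 2*(6*(4*(-1) - ½)) = 2*(6*(-4 - ½)) = 2*(6*(-9/2)) = 2*(-27) = -54)
-392354 - (-78372 - j(-300)) = -392354 - (-78372 - 1*(-54)) = -392354 - (-78372 + 54) = -392354 - 1*(-78318) = -392354 + 78318 = -314036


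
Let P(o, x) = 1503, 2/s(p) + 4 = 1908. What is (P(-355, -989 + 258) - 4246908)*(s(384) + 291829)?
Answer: -1179463549794645/952 ≈ -1.2389e+12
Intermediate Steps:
s(p) = 1/952 (s(p) = 2/(-4 + 1908) = 2/1904 = 2*(1/1904) = 1/952)
(P(-355, -989 + 258) - 4246908)*(s(384) + 291829) = (1503 - 4246908)*(1/952 + 291829) = -4245405*277821209/952 = -1179463549794645/952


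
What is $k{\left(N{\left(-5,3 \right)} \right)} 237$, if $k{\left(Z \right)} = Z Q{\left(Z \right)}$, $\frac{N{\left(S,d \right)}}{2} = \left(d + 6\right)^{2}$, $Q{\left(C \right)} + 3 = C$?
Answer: $6104646$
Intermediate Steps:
$Q{\left(C \right)} = -3 + C$
$N{\left(S,d \right)} = 2 \left(6 + d\right)^{2}$ ($N{\left(S,d \right)} = 2 \left(d + 6\right)^{2} = 2 \left(6 + d\right)^{2}$)
$k{\left(Z \right)} = Z \left(-3 + Z\right)$
$k{\left(N{\left(-5,3 \right)} \right)} 237 = 2 \left(6 + 3\right)^{2} \left(-3 + 2 \left(6 + 3\right)^{2}\right) 237 = 2 \cdot 9^{2} \left(-3 + 2 \cdot 9^{2}\right) 237 = 2 \cdot 81 \left(-3 + 2 \cdot 81\right) 237 = 162 \left(-3 + 162\right) 237 = 162 \cdot 159 \cdot 237 = 25758 \cdot 237 = 6104646$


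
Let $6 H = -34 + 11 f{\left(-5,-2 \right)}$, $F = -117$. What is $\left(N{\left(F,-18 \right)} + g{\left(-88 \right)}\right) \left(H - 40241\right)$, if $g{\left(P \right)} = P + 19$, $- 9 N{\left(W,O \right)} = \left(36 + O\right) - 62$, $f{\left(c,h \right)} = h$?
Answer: $\frac{69673327}{27} \approx 2.5805 \cdot 10^{6}$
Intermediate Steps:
$H = - \frac{28}{3}$ ($H = \frac{-34 + 11 \left(-2\right)}{6} = \frac{-34 - 22}{6} = \frac{1}{6} \left(-56\right) = - \frac{28}{3} \approx -9.3333$)
$N{\left(W,O \right)} = \frac{26}{9} - \frac{O}{9}$ ($N{\left(W,O \right)} = - \frac{\left(36 + O\right) - 62}{9} = - \frac{-26 + O}{9} = \frac{26}{9} - \frac{O}{9}$)
$g{\left(P \right)} = 19 + P$
$\left(N{\left(F,-18 \right)} + g{\left(-88 \right)}\right) \left(H - 40241\right) = \left(\left(\frac{26}{9} - -2\right) + \left(19 - 88\right)\right) \left(- \frac{28}{3} - 40241\right) = \left(\left(\frac{26}{9} + 2\right) - 69\right) \left(- \frac{120751}{3}\right) = \left(\frac{44}{9} - 69\right) \left(- \frac{120751}{3}\right) = \left(- \frac{577}{9}\right) \left(- \frac{120751}{3}\right) = \frac{69673327}{27}$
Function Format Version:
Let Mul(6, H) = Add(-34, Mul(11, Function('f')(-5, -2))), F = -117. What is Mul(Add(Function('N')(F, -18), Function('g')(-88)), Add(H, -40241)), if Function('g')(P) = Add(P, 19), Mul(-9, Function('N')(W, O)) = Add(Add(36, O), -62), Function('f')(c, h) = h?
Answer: Rational(69673327, 27) ≈ 2.5805e+6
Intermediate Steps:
H = Rational(-28, 3) (H = Mul(Rational(1, 6), Add(-34, Mul(11, -2))) = Mul(Rational(1, 6), Add(-34, -22)) = Mul(Rational(1, 6), -56) = Rational(-28, 3) ≈ -9.3333)
Function('N')(W, O) = Add(Rational(26, 9), Mul(Rational(-1, 9), O)) (Function('N')(W, O) = Mul(Rational(-1, 9), Add(Add(36, O), -62)) = Mul(Rational(-1, 9), Add(-26, O)) = Add(Rational(26, 9), Mul(Rational(-1, 9), O)))
Function('g')(P) = Add(19, P)
Mul(Add(Function('N')(F, -18), Function('g')(-88)), Add(H, -40241)) = Mul(Add(Add(Rational(26, 9), Mul(Rational(-1, 9), -18)), Add(19, -88)), Add(Rational(-28, 3), -40241)) = Mul(Add(Add(Rational(26, 9), 2), -69), Rational(-120751, 3)) = Mul(Add(Rational(44, 9), -69), Rational(-120751, 3)) = Mul(Rational(-577, 9), Rational(-120751, 3)) = Rational(69673327, 27)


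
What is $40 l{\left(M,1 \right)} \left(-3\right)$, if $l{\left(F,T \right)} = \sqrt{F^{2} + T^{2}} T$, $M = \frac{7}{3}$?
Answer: $- 40 \sqrt{58} \approx -304.63$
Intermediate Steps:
$M = \frac{7}{3}$ ($M = 7 \cdot \frac{1}{3} = \frac{7}{3} \approx 2.3333$)
$l{\left(F,T \right)} = T \sqrt{F^{2} + T^{2}}$
$40 l{\left(M,1 \right)} \left(-3\right) = 40 \cdot 1 \sqrt{\left(\frac{7}{3}\right)^{2} + 1^{2}} \left(-3\right) = 40 \cdot 1 \sqrt{\frac{49}{9} + 1} \left(-3\right) = 40 \cdot 1 \sqrt{\frac{58}{9}} \left(-3\right) = 40 \cdot 1 \frac{\sqrt{58}}{3} \left(-3\right) = 40 \frac{\sqrt{58}}{3} \left(-3\right) = \frac{40 \sqrt{58}}{3} \left(-3\right) = - 40 \sqrt{58}$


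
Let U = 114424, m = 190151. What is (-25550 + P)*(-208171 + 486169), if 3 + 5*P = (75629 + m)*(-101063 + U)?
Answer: 987159451988346/5 ≈ 1.9743e+14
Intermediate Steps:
P = 3551086577/5 (P = -⅗ + ((75629 + 190151)*(-101063 + 114424))/5 = -⅗ + (265780*13361)/5 = -⅗ + (⅕)*3551086580 = -⅗ + 710217316 = 3551086577/5 ≈ 7.1022e+8)
(-25550 + P)*(-208171 + 486169) = (-25550 + 3551086577/5)*(-208171 + 486169) = (3550958827/5)*277998 = 987159451988346/5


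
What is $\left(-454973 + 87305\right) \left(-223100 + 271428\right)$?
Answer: $-17768659104$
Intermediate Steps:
$\left(-454973 + 87305\right) \left(-223100 + 271428\right) = \left(-367668\right) 48328 = -17768659104$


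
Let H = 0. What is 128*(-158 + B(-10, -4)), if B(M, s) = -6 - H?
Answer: -20992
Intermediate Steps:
B(M, s) = -6 (B(M, s) = -6 - 1*0 = -6 + 0 = -6)
128*(-158 + B(-10, -4)) = 128*(-158 - 6) = 128*(-164) = -20992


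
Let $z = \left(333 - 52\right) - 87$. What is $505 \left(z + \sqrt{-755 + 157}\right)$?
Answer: $97970 + 505 i \sqrt{598} \approx 97970.0 + 12349.0 i$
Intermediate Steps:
$z = 194$ ($z = 281 - 87 = 194$)
$505 \left(z + \sqrt{-755 + 157}\right) = 505 \left(194 + \sqrt{-755 + 157}\right) = 505 \left(194 + \sqrt{-598}\right) = 505 \left(194 + i \sqrt{598}\right) = 97970 + 505 i \sqrt{598}$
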